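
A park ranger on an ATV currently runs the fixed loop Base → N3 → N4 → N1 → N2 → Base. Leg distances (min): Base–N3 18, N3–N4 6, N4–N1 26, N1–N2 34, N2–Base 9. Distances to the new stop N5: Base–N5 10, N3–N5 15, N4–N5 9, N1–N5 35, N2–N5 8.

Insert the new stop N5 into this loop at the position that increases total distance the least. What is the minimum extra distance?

Insertion cost between consecutive stops i–j is d(i,N5) + d(N5,j) − d(i,j):
  between Base and N3: 10 + 15 − 18 = 7
  between N3 and N4: 15 + 9 − 6 = 18
  between N4 and N1: 9 + 35 − 26 = 18
  between N1 and N2: 35 + 8 − 34 = 9
  between N2 and Base: 8 + 10 − 9 = 9
Cheapest insertion is between Base and N3, adding 7.
New total = 93 + 7 = 100.

+7 min — insert N5 between Base and N3.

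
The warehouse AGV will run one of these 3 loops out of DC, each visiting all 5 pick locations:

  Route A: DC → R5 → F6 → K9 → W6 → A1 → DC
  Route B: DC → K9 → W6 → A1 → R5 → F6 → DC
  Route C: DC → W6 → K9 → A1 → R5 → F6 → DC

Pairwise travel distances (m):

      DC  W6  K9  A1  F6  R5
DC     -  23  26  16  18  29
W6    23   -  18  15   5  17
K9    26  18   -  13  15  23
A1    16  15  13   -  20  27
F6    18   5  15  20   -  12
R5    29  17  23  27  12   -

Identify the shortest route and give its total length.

Shortest is Route A, total 105 m.

Route A: 29 + 12 + 15 + 18 + 15 + 16 = 105
Route B: 26 + 18 + 15 + 27 + 12 + 18 = 116
Route C: 23 + 18 + 13 + 27 + 12 + 18 = 111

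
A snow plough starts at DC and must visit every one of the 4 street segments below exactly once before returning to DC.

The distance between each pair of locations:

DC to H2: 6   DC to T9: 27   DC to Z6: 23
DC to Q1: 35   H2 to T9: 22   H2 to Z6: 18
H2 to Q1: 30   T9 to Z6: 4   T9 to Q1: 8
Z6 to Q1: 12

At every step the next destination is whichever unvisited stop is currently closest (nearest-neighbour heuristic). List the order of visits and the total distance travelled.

From DC: distances to unvisited — H2=6, Z6=23, T9=27, Q1=35. Nearest is H2 (6).
From H2: distances to unvisited — Z6=18, T9=22, Q1=30. Nearest is Z6 (18).
From Z6: distances to unvisited — T9=4, Q1=12. Nearest is T9 (4).
From T9: distances to unvisited — Q1=8. Nearest is Q1 (8).
Return Q1→DC: 35.
Total = 6 + 18 + 4 + 8 + 35 = 71.

71 along DC → H2 → Z6 → T9 → Q1 → DC.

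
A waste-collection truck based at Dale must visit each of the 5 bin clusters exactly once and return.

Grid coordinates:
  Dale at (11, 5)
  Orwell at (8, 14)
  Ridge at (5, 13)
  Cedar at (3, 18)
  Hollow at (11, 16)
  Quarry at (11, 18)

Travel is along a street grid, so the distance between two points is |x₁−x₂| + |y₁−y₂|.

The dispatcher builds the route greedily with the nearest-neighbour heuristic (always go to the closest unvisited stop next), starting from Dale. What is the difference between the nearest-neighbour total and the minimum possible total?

Dale: Hollow=11, Orwell=12, Quarry=13, Ridge=14, Cedar=21 ⇒ Hollow
Hollow: Quarry=2, Orwell=5, Ridge=9, Cedar=10 ⇒ Quarry
Quarry: Orwell=7, Cedar=8, Ridge=11 ⇒ Orwell
Orwell: Ridge=4, Cedar=9 ⇒ Ridge
Ridge: Cedar=7 ⇒ Cedar
NN route Dale → Hollow → Quarry → Orwell → Ridge → Cedar → Dale costs 52.
Optimal: Dale → Orwell → Ridge → Cedar → Quarry → Hollow → Dale costs 44 (by enumerating all 60 distinct tours).
Excess = 52 − 44 = 8.

The nearest-neighbour route is 8 longer than optimal.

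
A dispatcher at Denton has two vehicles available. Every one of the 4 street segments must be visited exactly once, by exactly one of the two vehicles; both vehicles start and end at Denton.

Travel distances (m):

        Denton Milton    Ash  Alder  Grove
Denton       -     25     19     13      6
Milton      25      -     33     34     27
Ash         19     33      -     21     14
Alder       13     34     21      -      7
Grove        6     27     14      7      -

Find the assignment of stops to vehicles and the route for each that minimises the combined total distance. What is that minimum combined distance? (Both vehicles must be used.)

Try each way of splitting the stops between the two vehicles (each non-empty) and, for each split, find the best tour for each vehicle:
  {Milton} + {Ash, Alder, Grove}: 50 + 53 = 103
  {Ash} + {Milton, Alder, Grove}: 38 + 72 = 110
  {Milton, Ash} + {Alder, Grove}: 77 + 26 = 103
  {Alder} + {Milton, Ash, Grove}: 26 + 78 = 104
  {Milton, Alder} + {Ash, Grove}: 72 + 39 = 111
  {Ash, Alder} + {Milton, Grove}: 53 + 58 = 111
  … (7 splits in total)
Best: vehicle 1 Denton → Milton → Denton = 50; vehicle 2 Denton → Ash → Alder → Grove → Denton = 53; combined 103.

Minimum combined distance: 103 m.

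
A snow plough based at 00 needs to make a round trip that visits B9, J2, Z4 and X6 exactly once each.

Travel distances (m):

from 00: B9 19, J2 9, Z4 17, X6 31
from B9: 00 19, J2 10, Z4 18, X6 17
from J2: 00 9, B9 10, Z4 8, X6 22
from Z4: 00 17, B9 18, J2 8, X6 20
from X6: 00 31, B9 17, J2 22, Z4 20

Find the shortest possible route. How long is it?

00→B9→J2→Z4→X6→00: 19+10+8+20+31 = 88
00→B9→J2→X6→Z4→00: 19+10+22+20+17 = 88
00→B9→Z4→J2→X6→00: 19+18+8+22+31 = 98
00→B9→Z4→X6→J2→00: 19+18+20+22+9 = 88
00→B9→X6→J2→Z4→00: 19+17+22+8+17 = 83
00→B9→X6→Z4→J2→00: 19+17+20+8+9 = 73
00→J2→B9→Z4→X6→00: 9+10+18+20+31 = 88
00→J2→B9→X6→Z4→00: 9+10+17+20+17 = 73
00→J2→Z4→B9→X6→00: 9+8+18+17+31 = 83
00→J2→X6→B9→Z4→00: 9+22+17+18+17 = 83
00→Z4→B9→J2→X6→00: 17+18+10+22+31 = 98
00→Z4→J2→B9→X6→00: 17+8+10+17+31 = 83
The minimum is 73.
One optimal route: 00 → B9 → X6 → Z4 → J2 → 00 (or its reverse).

73 m — the shortest possible round trip.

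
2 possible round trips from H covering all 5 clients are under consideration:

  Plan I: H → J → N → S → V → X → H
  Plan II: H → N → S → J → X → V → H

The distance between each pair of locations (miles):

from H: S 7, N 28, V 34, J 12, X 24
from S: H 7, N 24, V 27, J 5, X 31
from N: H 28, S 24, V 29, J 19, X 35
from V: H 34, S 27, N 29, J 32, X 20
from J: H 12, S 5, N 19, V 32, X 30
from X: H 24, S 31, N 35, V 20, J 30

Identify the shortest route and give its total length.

Shortest is Plan I, total 126 miles.

Plan I: 12 + 19 + 24 + 27 + 20 + 24 = 126
Plan II: 28 + 24 + 5 + 30 + 20 + 34 = 141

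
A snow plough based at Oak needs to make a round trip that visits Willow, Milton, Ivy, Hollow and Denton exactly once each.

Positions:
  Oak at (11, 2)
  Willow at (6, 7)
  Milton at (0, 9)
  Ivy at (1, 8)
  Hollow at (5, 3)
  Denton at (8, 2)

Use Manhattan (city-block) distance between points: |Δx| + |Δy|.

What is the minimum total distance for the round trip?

Shortest round trip = 36.

With 5 stops there are 5!/2 = 60 distinct round trips (a route and its reverse cost the same).
Oak - Willow - Milton - Ivy - Hollow - Denton - Oak: 10+8+2+9+4+3 = 36
Oak - Willow - Milton - Ivy - Denton - Hollow - Oak: 10+8+2+13+4+7 = 44
Oak - Willow - Milton - Hollow - Ivy - Denton - Oak: 10+8+11+9+13+3 = 54
Oak - Willow - Milton - Hollow - Denton - Ivy - Oak: 10+8+11+4+13+16 = 62
Oak - Willow - Milton - Denton - Ivy - Hollow - Oak: 10+8+15+13+9+7 = 62
Oak - Willow - Milton - Denton - Hollow - Ivy - Oak: 10+8+15+4+9+16 = 62
Oak - Willow - Ivy - Milton - Hollow - Denton - Oak: 10+6+2+11+4+3 = 36
Oak - Willow - Ivy - Milton - Denton - Hollow - Oak: 10+6+2+15+4+7 = 44
Oak - Willow - Ivy - Hollow - Milton - Denton - Oak: 10+6+9+11+15+3 = 54
Oak - Willow - Ivy - Hollow - Denton - Milton - Oak: 10+6+9+4+15+18 = 62
Oak - Willow - Ivy - Denton - Milton - Hollow - Oak: 10+6+13+15+11+7 = 62
Oak - Willow - Ivy - Denton - Hollow - Milton - Oak: 10+6+13+4+11+18 = 62
Oak - Willow - Hollow - Milton - Ivy - Denton - Oak: 10+5+11+2+13+3 = 44
Oak - Willow - Hollow - Milton - Denton - Ivy - Oak: 10+5+11+15+13+16 = 70
… (46 more)
The minimum is 36.
One optimal route: Oak → Willow → Milton → Ivy → Hollow → Denton → Oak (or its reverse).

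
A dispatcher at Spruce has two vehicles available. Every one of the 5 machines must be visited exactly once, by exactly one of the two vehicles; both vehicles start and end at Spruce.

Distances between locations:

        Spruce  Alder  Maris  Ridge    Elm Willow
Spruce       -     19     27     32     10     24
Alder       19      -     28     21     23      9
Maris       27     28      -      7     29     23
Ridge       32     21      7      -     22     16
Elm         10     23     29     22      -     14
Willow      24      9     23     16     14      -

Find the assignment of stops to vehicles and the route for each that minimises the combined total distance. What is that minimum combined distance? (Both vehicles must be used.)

98 — the smallest possible combined total.

There are 2^4 − 1 = 15 ways to divide the 5 stops into two non-empty groups. For each, the best each vehicle can do is its own shortest tour through its group:
  {Alder} + {Maris, Ridge, Elm, Willow}: 38 + 74 = 112
  {Maris} + {Alder, Ridge, Elm, Willow}: 54 + 76 = 130
  {Alder, Maris} + {Ridge, Elm, Willow}: 74 + 72 = 146
  {Ridge} + {Alder, Maris, Elm, Willow}: 64 + 88 = 152
  {Alder, Ridge} + {Maris, Elm, Willow}: 72 + 74 = 146
  {Maris, Ridge} + {Alder, Elm, Willow}: 66 + 52 = 118
  … (15 splits in total)
  {Elm} + {Alder, Maris, Ridge, Willow}: 20 + 78 = 98  ← best
Best: vehicle 1 Spruce → Elm → Spruce = 20; vehicle 2 Spruce → Alder → Willow → Ridge → Maris → Spruce = 78; combined 98.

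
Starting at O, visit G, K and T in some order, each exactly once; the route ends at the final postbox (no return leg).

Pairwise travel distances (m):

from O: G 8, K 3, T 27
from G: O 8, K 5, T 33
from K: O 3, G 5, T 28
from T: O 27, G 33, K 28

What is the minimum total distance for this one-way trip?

There are 3! = 6 possible orderings.
O - G - K - T: 8+5+28 = 41
O - G - T - K: 8+33+28 = 69
O - K - G - T: 3+5+33 = 41
O - K - T - G: 3+28+33 = 64
O - T - G - K: 27+33+5 = 65
O - T - K - G: 27+28+5 = 60
The minimum is 41.
One shortest path: O → G → K → T.

Shortest open route: 41 m.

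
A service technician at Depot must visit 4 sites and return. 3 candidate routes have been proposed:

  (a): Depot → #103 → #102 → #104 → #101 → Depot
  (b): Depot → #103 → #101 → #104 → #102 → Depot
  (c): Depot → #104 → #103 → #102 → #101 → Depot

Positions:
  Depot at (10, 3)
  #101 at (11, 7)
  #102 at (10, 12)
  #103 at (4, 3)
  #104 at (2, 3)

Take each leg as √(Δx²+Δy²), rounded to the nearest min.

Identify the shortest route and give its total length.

Shortest is (c), total 30 min.

(a): 6 + 11 + 12 + 10 + 4 = 43
(b): 6 + 8 + 10 + 12 + 9 = 45
(c): 8 + 2 + 11 + 5 + 4 = 30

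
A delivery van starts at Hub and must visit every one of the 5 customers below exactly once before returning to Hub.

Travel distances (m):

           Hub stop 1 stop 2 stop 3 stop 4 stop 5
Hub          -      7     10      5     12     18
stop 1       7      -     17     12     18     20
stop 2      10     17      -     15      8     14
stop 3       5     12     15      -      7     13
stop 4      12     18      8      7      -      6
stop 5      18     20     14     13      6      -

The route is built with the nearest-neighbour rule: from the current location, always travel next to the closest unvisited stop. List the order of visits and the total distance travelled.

From Hub: distances to unvisited — stop 3=5, stop 1=7, stop 2=10, stop 4=12, stop 5=18. Nearest is stop 3 (5).
From stop 3: distances to unvisited — stop 4=7, stop 1=12, stop 5=13, stop 2=15. Nearest is stop 4 (7).
From stop 4: distances to unvisited — stop 5=6, stop 2=8, stop 1=18. Nearest is stop 5 (6).
From stop 5: distances to unvisited — stop 2=14, stop 1=20. Nearest is stop 2 (14).
From stop 2: distances to unvisited — stop 1=17. Nearest is stop 1 (17).
Return stop 1→Hub: 7.
Total = 5 + 7 + 6 + 14 + 17 + 7 = 56.

Total distance 56 m via the nearest-neighbour route Hub → stop 3 → stop 4 → stop 5 → stop 2 → stop 1 → Hub.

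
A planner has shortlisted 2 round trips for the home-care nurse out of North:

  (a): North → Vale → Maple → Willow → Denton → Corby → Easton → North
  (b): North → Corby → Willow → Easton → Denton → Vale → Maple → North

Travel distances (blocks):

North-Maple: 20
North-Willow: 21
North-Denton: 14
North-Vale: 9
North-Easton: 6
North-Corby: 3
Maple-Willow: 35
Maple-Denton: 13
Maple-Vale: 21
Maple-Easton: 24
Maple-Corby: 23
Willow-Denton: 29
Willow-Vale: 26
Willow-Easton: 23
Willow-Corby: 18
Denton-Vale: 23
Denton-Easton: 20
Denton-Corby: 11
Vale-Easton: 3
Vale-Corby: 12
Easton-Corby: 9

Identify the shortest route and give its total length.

(a): 9 + 21 + 35 + 29 + 11 + 9 + 6 = 120
(b): 3 + 18 + 23 + 20 + 23 + 21 + 20 = 128

Shortest is (a), total 120 blocks.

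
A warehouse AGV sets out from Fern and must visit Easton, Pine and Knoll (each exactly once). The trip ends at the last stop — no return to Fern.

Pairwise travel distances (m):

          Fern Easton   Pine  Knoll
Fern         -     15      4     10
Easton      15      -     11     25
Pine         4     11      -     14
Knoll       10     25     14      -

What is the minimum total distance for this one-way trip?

Minimum one-way distance = 35 m.

There are 3! = 6 possible orderings.
Fern→Easton→Pine→Knoll: 15+11+14 = 40
Fern→Easton→Knoll→Pine: 15+25+14 = 54
Fern→Pine→Easton→Knoll: 4+11+25 = 40
Fern→Pine→Knoll→Easton: 4+14+25 = 43
Fern→Knoll→Easton→Pine: 10+25+11 = 46
Fern→Knoll→Pine→Easton: 10+14+11 = 35
The minimum is 35.
One shortest path: Fern → Knoll → Pine → Easton.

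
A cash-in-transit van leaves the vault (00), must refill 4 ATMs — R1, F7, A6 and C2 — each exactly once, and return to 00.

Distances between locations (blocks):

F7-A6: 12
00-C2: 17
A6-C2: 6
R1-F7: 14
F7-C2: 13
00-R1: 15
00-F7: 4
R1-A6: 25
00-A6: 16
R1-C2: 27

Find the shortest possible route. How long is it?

With 4 stops there are 4!/2 = 12 distinct round trips (a route and its reverse cost the same).
00 → R1 → F7 → A6 → C2 → 00: 15+14+12+6+17 = 64
00 → R1 → F7 → C2 → A6 → 00: 15+14+13+6+16 = 64
00 → R1 → A6 → F7 → C2 → 00: 15+25+12+13+17 = 82
00 → R1 → A6 → C2 → F7 → 00: 15+25+6+13+4 = 63
00 → R1 → C2 → F7 → A6 → 00: 15+27+13+12+16 = 83
00 → R1 → C2 → A6 → F7 → 00: 15+27+6+12+4 = 64
00 → F7 → R1 → A6 → C2 → 00: 4+14+25+6+17 = 66
00 → F7 → R1 → C2 → A6 → 00: 4+14+27+6+16 = 67
00 → F7 → A6 → R1 → C2 → 00: 4+12+25+27+17 = 85
00 → F7 → C2 → R1 → A6 → 00: 4+13+27+25+16 = 85
00 → A6 → R1 → F7 → C2 → 00: 16+25+14+13+17 = 85
00 → A6 → F7 → R1 → C2 → 00: 16+12+14+27+17 = 86
The minimum is 63.
One optimal route: 00 → R1 → A6 → C2 → F7 → 00 (or its reverse).

Shortest round trip = 63 blocks.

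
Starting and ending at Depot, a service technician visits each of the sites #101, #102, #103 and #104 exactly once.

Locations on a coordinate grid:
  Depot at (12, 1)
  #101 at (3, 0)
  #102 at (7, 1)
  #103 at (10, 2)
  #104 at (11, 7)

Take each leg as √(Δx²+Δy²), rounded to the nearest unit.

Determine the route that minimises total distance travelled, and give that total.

Minimum total distance: 26.

There are 12 distinct closed tours to check (reversals are equivalent).
Depot - #101 - #102 - #103 - #104 - Depot: 9+4+3+5+6 = 27
Depot - #101 - #102 - #104 - #103 - Depot: 9+4+7+5+2 = 27
Depot - #101 - #103 - #102 - #104 - Depot: 9+7+3+7+6 = 32
Depot - #101 - #103 - #104 - #102 - Depot: 9+7+5+7+5 = 33
Depot - #101 - #104 - #102 - #103 - Depot: 9+11+7+3+2 = 32
Depot - #101 - #104 - #103 - #102 - Depot: 9+11+5+3+5 = 33
Depot - #102 - #101 - #103 - #104 - Depot: 5+4+7+5+6 = 27
Depot - #102 - #101 - #104 - #103 - Depot: 5+4+11+5+2 = 27
Depot - #102 - #103 - #101 - #104 - Depot: 5+3+7+11+6 = 32
Depot - #102 - #104 - #101 - #103 - Depot: 5+7+11+7+2 = 32
Depot - #103 - #101 - #102 - #104 - Depot: 2+7+4+7+6 = 26
Depot - #103 - #102 - #101 - #104 - Depot: 2+3+4+11+6 = 26
The minimum is 26.
One optimal route: Depot → #103 → #101 → #102 → #104 → Depot (or its reverse).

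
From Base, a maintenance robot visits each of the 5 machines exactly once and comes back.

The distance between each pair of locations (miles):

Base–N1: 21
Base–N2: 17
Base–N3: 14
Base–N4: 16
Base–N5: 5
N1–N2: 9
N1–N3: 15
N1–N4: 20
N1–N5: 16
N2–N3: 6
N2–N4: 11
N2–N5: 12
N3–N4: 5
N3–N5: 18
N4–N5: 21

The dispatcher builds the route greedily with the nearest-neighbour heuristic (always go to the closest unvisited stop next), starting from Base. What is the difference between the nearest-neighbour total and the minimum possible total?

From Base: N5=5, N3=14, N4=16, N2=17, N1=21 → choose N5 (5).
From N5: N2=12, N1=16, N3=18, N4=21 → choose N2 (12).
From N2: N3=6, N1=9, N4=11 → choose N3 (6).
From N3: N4=5, N1=15 → choose N4 (5).
From N4: N1=20 → choose N1 (20).
NN route Base → N5 → N2 → N3 → N4 → N1 → Base costs 69.
Optimal: Base → N4 → N3 → N2 → N1 → N5 → Base costs 57 (by enumerating all 60 distinct tours).
Excess = 69 − 57 = 12.

Excess over optimum: 12 miles.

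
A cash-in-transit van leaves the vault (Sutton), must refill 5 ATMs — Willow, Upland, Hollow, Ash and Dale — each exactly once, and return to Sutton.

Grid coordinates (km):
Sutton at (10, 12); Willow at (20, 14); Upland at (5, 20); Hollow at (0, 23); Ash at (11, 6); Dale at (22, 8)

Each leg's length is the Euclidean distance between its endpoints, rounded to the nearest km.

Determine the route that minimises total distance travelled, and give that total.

60 km — the shortest possible round trip.

Sutton - Willow - Upland - Hollow - Ash - Dale - Sutton: 10+16+6+20+11+13 = 76
Sutton - Willow - Upland - Hollow - Dale - Ash - Sutton: 10+16+6+27+11+6 = 76
Sutton - Willow - Upland - Ash - Hollow - Dale - Sutton: 10+16+15+20+27+13 = 101
Sutton - Willow - Upland - Ash - Dale - Hollow - Sutton: 10+16+15+11+27+15 = 94
Sutton - Willow - Upland - Dale - Hollow - Ash - Sutton: 10+16+21+27+20+6 = 100
Sutton - Willow - Upland - Dale - Ash - Hollow - Sutton: 10+16+21+11+20+15 = 93
Sutton - Willow - Hollow - Upland - Ash - Dale - Sutton: 10+22+6+15+11+13 = 77
Sutton - Willow - Hollow - Upland - Dale - Ash - Sutton: 10+22+6+21+11+6 = 76
Sutton - Willow - Hollow - Ash - Upland - Dale - Sutton: 10+22+20+15+21+13 = 101
Sutton - Willow - Hollow - Ash - Dale - Upland - Sutton: 10+22+20+11+21+9 = 93
Sutton - Willow - Hollow - Dale - Upland - Ash - Sutton: 10+22+27+21+15+6 = 101
Sutton - Willow - Hollow - Dale - Ash - Upland - Sutton: 10+22+27+11+15+9 = 94
Sutton - Willow - Ash - Upland - Hollow - Dale - Sutton: 10+12+15+6+27+13 = 83
Sutton - Willow - Ash - Upland - Dale - Hollow - Sutton: 10+12+15+21+27+15 = 100
… (46 more)
Sutton - Upland - Hollow - Willow - Dale - Ash - Sutton: 9+6+22+6+11+6 = 60  ← best
The minimum is 60.
One optimal route: Sutton → Upland → Hollow → Willow → Dale → Ash → Sutton (or its reverse).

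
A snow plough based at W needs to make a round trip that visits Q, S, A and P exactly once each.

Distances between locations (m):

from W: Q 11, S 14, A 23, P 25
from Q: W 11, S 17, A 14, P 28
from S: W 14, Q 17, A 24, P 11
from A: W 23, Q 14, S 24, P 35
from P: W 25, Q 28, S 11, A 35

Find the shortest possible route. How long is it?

Shortest round trip = 85 m.

There are 12 distinct closed tours to check (reversals are equivalent).
W→Q→S→A→P→W: 11+17+24+35+25 = 112
W→Q→S→P→A→W: 11+17+11+35+23 = 97
W→Q→A→S→P→W: 11+14+24+11+25 = 85
W→Q→A→P→S→W: 11+14+35+11+14 = 85
W→Q→P→S→A→W: 11+28+11+24+23 = 97
W→Q→P→A→S→W: 11+28+35+24+14 = 112
W→S→Q→A→P→W: 14+17+14+35+25 = 105
W→S→Q→P→A→W: 14+17+28+35+23 = 117
W→S→A→Q→P→W: 14+24+14+28+25 = 105
W→S→P→Q→A→W: 14+11+28+14+23 = 90
W→A→Q→S→P→W: 23+14+17+11+25 = 90
W→A→S→Q→P→W: 23+24+17+28+25 = 117
The minimum is 85.
One optimal route: W → Q → A → S → P → W (or its reverse).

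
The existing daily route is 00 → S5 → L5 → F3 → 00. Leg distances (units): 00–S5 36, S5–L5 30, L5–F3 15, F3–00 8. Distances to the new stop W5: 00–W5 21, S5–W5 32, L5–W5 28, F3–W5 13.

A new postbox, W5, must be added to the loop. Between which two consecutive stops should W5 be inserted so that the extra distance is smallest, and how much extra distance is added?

Minimum extra distance: 17, inserting W5 between 00 and S5.

Insertion cost between consecutive stops i–j is d(i,W5) + d(W5,j) − d(i,j):
  between 00 and S5: 21 + 32 − 36 = 17
  between S5 and L5: 32 + 28 − 30 = 30
  between L5 and F3: 28 + 13 − 15 = 26
  between F3 and 00: 13 + 21 − 8 = 26
Cheapest insertion is between 00 and S5, adding 17.
New total = 89 + 17 = 106.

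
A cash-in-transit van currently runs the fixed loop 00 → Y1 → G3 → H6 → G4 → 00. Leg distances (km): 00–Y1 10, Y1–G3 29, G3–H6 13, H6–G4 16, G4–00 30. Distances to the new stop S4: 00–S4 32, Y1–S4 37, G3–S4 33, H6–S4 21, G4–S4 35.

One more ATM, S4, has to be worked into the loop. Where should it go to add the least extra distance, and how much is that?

Insertion cost between consecutive stops i–j is d(i,S4) + d(S4,j) − d(i,j):
  between 00 and Y1: 32 + 37 − 10 = 59
  between Y1 and G3: 37 + 33 − 29 = 41
  between G3 and H6: 33 + 21 − 13 = 41
  between H6 and G4: 21 + 35 − 16 = 40
  between G4 and 00: 35 + 32 − 30 = 37
Cheapest insertion is between G4 and 00, adding 37.
New total = 98 + 37 = 135.

Minimum extra distance: 37 km, inserting S4 between G4 and 00.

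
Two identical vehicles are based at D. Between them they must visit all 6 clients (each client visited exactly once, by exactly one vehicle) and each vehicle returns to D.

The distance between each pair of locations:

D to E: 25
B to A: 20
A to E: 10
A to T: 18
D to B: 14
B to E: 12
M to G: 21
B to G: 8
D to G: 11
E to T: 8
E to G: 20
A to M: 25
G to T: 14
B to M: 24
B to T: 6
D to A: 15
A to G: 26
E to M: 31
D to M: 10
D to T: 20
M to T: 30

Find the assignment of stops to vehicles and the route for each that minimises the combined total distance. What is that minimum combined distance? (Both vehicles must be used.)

Minimum combined distance: 78.

Try each way of splitting the stops between the two vehicles (each non-empty) and, for each split, find the best tour for each vehicle:
  {B} + {A, E, M, G, T}: 28 + 78 = 106
  {A} + {B, E, M, G, T}: 30 + 74 = 104
  {B, A} + {E, M, G, T}: 49 + 74 = 123
  {E} + {B, A, M, G, T}: 50 + 78 = 128
  {B, E} + {A, M, G, T}: 51 + 78 = 129
  {A, E} + {B, M, G, T}: 50 + 65 = 115
  … (31 splits in total)
  {M} + {B, A, E, G, T}: 20 + 58 = 78  ← best
Best: vehicle 1 D → M → D = 20; vehicle 2 D → A → E → T → B → G → D = 58; combined 78.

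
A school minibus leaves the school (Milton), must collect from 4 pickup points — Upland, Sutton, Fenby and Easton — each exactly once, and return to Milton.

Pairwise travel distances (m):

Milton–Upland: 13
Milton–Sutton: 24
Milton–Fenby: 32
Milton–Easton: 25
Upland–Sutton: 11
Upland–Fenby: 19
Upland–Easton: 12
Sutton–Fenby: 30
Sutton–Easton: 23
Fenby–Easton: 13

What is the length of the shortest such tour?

92 m — the shortest possible round trip.

There are 12 distinct closed tours to check (reversals are equivalent).
Milton-Upland-Sutton-Fenby-Easton-Milton: 13+11+30+13+25 = 92
Milton-Upland-Sutton-Easton-Fenby-Milton: 13+11+23+13+32 = 92
Milton-Upland-Fenby-Sutton-Easton-Milton: 13+19+30+23+25 = 110
Milton-Upland-Fenby-Easton-Sutton-Milton: 13+19+13+23+24 = 92
Milton-Upland-Easton-Sutton-Fenby-Milton: 13+12+23+30+32 = 110
Milton-Upland-Easton-Fenby-Sutton-Milton: 13+12+13+30+24 = 92
Milton-Sutton-Upland-Fenby-Easton-Milton: 24+11+19+13+25 = 92
Milton-Sutton-Upland-Easton-Fenby-Milton: 24+11+12+13+32 = 92
Milton-Sutton-Fenby-Upland-Easton-Milton: 24+30+19+12+25 = 110
Milton-Sutton-Easton-Upland-Fenby-Milton: 24+23+12+19+32 = 110
Milton-Fenby-Upland-Sutton-Easton-Milton: 32+19+11+23+25 = 110
Milton-Fenby-Sutton-Upland-Easton-Milton: 32+30+11+12+25 = 110
The minimum is 92.
One optimal route: Milton → Upland → Sutton → Fenby → Easton → Milton (or its reverse).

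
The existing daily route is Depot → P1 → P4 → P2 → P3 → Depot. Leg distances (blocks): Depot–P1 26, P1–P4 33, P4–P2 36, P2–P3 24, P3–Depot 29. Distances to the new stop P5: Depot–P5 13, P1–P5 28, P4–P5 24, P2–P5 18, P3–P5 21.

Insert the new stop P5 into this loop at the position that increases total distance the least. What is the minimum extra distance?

Adding 5 blocks by placing P5 on the P3–Depot leg.

Insertion cost between consecutive stops i–j is d(i,P5) + d(P5,j) − d(i,j):
  between Depot and P1: 13 + 28 − 26 = 15
  between P1 and P4: 28 + 24 − 33 = 19
  between P4 and P2: 24 + 18 − 36 = 6
  between P2 and P3: 18 + 21 − 24 = 15
  between P3 and Depot: 21 + 13 − 29 = 5
Cheapest insertion is between P3 and Depot, adding 5.
New total = 148 + 5 = 153.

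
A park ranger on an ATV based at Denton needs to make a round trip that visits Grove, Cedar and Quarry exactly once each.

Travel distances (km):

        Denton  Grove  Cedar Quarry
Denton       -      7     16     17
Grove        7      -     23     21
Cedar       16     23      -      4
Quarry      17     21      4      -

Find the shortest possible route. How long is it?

There are 3 distinct closed tours to check (reversals are equivalent).
Denton - Grove - Cedar - Quarry - Denton: 7+23+4+17 = 51
Denton - Grove - Quarry - Cedar - Denton: 7+21+4+16 = 48
Denton - Cedar - Grove - Quarry - Denton: 16+23+21+17 = 77
The minimum is 48.
One optimal route: Denton → Grove → Quarry → Cedar → Denton (or its reverse).

Shortest round trip = 48 km.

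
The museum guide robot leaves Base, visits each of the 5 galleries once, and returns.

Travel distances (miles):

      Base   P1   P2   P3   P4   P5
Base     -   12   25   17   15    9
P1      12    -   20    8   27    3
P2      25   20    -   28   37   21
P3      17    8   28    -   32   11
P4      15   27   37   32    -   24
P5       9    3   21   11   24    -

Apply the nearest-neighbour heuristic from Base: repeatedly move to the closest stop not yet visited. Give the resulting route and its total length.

Nearest-neighbour total = 100 miles; route Base → P5 → P1 → P3 → P2 → P4 → Base.

From Base: distances to unvisited — P5=9, P1=12, P4=15, P3=17, P2=25. Nearest is P5 (9).
From P5: distances to unvisited — P1=3, P3=11, P2=21, P4=24. Nearest is P1 (3).
From P1: distances to unvisited — P3=8, P2=20, P4=27. Nearest is P3 (8).
From P3: distances to unvisited — P2=28, P4=32. Nearest is P2 (28).
From P2: distances to unvisited — P4=37. Nearest is P4 (37).
Return P4→Base: 15.
Total = 9 + 3 + 8 + 28 + 37 + 15 = 100.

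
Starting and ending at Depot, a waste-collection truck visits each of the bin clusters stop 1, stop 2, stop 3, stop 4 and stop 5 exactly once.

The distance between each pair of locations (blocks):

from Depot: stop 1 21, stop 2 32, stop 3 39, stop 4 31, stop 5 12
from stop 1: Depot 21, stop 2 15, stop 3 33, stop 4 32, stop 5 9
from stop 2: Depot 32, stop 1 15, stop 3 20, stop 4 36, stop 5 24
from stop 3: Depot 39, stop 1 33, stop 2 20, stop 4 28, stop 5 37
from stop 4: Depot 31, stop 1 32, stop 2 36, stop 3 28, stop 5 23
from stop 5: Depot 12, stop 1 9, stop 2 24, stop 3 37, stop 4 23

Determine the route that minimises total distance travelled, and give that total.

Shortest round trip = 115 blocks.

Depot - stop 1 - stop 2 - stop 3 - stop 4 - stop 5 - Depot: 21+15+20+28+23+12 = 119
Depot - stop 1 - stop 2 - stop 3 - stop 5 - stop 4 - Depot: 21+15+20+37+23+31 = 147
Depot - stop 1 - stop 2 - stop 4 - stop 3 - stop 5 - Depot: 21+15+36+28+37+12 = 149
Depot - stop 1 - stop 2 - stop 4 - stop 5 - stop 3 - Depot: 21+15+36+23+37+39 = 171
Depot - stop 1 - stop 2 - stop 5 - stop 3 - stop 4 - Depot: 21+15+24+37+28+31 = 156
Depot - stop 1 - stop 2 - stop 5 - stop 4 - stop 3 - Depot: 21+15+24+23+28+39 = 150
Depot - stop 1 - stop 3 - stop 2 - stop 4 - stop 5 - Depot: 21+33+20+36+23+12 = 145
Depot - stop 1 - stop 3 - stop 2 - stop 5 - stop 4 - Depot: 21+33+20+24+23+31 = 152
Depot - stop 1 - stop 3 - stop 4 - stop 2 - stop 5 - Depot: 21+33+28+36+24+12 = 154
Depot - stop 1 - stop 3 - stop 4 - stop 5 - stop 2 - Depot: 21+33+28+23+24+32 = 161
Depot - stop 1 - stop 3 - stop 5 - stop 2 - stop 4 - Depot: 21+33+37+24+36+31 = 182
Depot - stop 1 - stop 3 - stop 5 - stop 4 - stop 2 - Depot: 21+33+37+23+36+32 = 182
Depot - stop 1 - stop 4 - stop 2 - stop 3 - stop 5 - Depot: 21+32+36+20+37+12 = 158
Depot - stop 1 - stop 4 - stop 2 - stop 5 - stop 3 - Depot: 21+32+36+24+37+39 = 189
… (46 more)
Depot - stop 4 - stop 3 - stop 2 - stop 1 - stop 5 - Depot: 31+28+20+15+9+12 = 115  ← best
The minimum is 115.
One optimal route: Depot → stop 4 → stop 3 → stop 2 → stop 1 → stop 5 → Depot (or its reverse).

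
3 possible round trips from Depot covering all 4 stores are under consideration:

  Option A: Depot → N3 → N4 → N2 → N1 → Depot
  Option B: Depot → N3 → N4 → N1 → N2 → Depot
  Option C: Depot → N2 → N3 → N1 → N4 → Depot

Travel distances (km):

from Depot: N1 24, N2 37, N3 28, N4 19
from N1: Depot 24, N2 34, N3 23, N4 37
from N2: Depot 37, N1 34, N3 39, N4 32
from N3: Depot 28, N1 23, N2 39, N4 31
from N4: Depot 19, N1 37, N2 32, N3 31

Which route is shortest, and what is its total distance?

Option A: 28 + 31 + 32 + 34 + 24 = 149
Option B: 28 + 31 + 37 + 34 + 37 = 167
Option C: 37 + 39 + 23 + 37 + 19 = 155

Shortest is Option A, total 149 km.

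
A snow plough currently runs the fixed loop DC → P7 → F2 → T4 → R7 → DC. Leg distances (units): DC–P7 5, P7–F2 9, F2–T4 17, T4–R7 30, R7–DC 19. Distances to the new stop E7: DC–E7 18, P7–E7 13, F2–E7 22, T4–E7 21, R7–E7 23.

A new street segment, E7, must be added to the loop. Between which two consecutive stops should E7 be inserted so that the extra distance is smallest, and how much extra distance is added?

Insertion cost between consecutive stops i–j is d(i,E7) + d(E7,j) − d(i,j):
  between DC and P7: 18 + 13 − 5 = 26
  between P7 and F2: 13 + 22 − 9 = 26
  between F2 and T4: 22 + 21 − 17 = 26
  between T4 and R7: 21 + 23 − 30 = 14
  between R7 and DC: 23 + 18 − 19 = 22
Cheapest insertion is between T4 and R7, adding 14.
New total = 80 + 14 = 94.

Adding 14 by placing E7 on the T4–R7 leg.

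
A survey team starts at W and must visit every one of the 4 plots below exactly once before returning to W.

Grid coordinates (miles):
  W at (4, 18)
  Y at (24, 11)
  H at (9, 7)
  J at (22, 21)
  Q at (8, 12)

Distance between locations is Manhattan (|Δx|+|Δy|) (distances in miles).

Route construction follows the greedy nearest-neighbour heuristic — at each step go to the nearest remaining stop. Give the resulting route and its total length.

At W the remaining stops are Q 10, H 16, J 21, Y 27; go to Q.
At Q the remaining stops are H 6, Y 17, J 23; go to H.
At H the remaining stops are Y 19, J 27; go to Y.
At Y the remaining stops are J 12; go to J.
Return J→W: 21.
Total = 10 + 6 + 19 + 12 + 21 = 68.

Nearest-neighbour total = 68 miles; route W → Q → H → Y → J → W.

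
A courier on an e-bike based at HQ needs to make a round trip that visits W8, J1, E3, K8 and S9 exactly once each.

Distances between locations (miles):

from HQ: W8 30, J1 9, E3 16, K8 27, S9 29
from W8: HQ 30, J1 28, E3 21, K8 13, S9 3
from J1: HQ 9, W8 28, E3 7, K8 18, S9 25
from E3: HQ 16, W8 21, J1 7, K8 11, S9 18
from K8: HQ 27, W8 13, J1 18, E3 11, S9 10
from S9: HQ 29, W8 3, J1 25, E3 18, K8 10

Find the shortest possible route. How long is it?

With 5 stops there are 5!/2 = 60 distinct round trips (a route and its reverse cost the same).
HQ-W8-J1-E3-K8-S9-HQ: 30+28+7+11+10+29 = 115
HQ-W8-J1-E3-S9-K8-HQ: 30+28+7+18+10+27 = 120
HQ-W8-J1-K8-E3-S9-HQ: 30+28+18+11+18+29 = 134
HQ-W8-J1-K8-S9-E3-HQ: 30+28+18+10+18+16 = 120
HQ-W8-J1-S9-E3-K8-HQ: 30+28+25+18+11+27 = 139
HQ-W8-J1-S9-K8-E3-HQ: 30+28+25+10+11+16 = 120
HQ-W8-E3-J1-K8-S9-HQ: 30+21+7+18+10+29 = 115
HQ-W8-E3-J1-S9-K8-HQ: 30+21+7+25+10+27 = 120
HQ-W8-E3-K8-J1-S9-HQ: 30+21+11+18+25+29 = 134
HQ-W8-E3-K8-S9-J1-HQ: 30+21+11+10+25+9 = 106
HQ-W8-E3-S9-J1-K8-HQ: 30+21+18+25+18+27 = 139
HQ-W8-E3-S9-K8-J1-HQ: 30+21+18+10+18+9 = 106
HQ-W8-K8-J1-E3-S9-HQ: 30+13+18+7+18+29 = 115
HQ-W8-K8-J1-S9-E3-HQ: 30+13+18+25+18+16 = 120
… (46 more)
HQ-W8-S9-K8-E3-J1-HQ: 30+3+10+11+7+9 = 70  ← best
The minimum is 70.
One optimal route: HQ → W8 → S9 → K8 → E3 → J1 → HQ (or its reverse).

Minimum total distance: 70 miles.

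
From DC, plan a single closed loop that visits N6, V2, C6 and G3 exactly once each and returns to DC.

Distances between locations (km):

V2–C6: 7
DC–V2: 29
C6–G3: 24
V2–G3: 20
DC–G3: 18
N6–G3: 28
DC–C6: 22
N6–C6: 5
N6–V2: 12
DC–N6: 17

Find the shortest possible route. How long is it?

DC→N6→V2→C6→G3→DC: 17+12+7+24+18 = 78
DC→N6→V2→G3→C6→DC: 17+12+20+24+22 = 95
DC→N6→C6→V2→G3→DC: 17+5+7+20+18 = 67
DC→N6→C6→G3→V2→DC: 17+5+24+20+29 = 95
DC→N6→G3→V2→C6→DC: 17+28+20+7+22 = 94
DC→N6→G3→C6→V2→DC: 17+28+24+7+29 = 105
DC→V2→N6→C6→G3→DC: 29+12+5+24+18 = 88
DC→V2→N6→G3→C6→DC: 29+12+28+24+22 = 115
DC→V2→C6→N6→G3→DC: 29+7+5+28+18 = 87
DC→V2→G3→N6→C6→DC: 29+20+28+5+22 = 104
DC→C6→N6→V2→G3→DC: 22+5+12+20+18 = 77
DC→C6→V2→N6→G3→DC: 22+7+12+28+18 = 87
The minimum is 67.
One optimal route: DC → N6 → C6 → V2 → G3 → DC (or its reverse).

Minimum total distance: 67 km.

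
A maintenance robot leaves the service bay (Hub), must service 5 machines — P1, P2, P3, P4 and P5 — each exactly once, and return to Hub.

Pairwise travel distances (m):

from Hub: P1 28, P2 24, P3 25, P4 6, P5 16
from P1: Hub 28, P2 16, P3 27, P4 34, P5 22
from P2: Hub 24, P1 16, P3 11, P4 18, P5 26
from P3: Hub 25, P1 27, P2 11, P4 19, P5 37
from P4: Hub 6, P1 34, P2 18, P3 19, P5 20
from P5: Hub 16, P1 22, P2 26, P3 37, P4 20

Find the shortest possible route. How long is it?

Hub→P1→P2→P3→P4→P5→Hub: 28+16+11+19+20+16 = 110
Hub→P1→P2→P3→P5→P4→Hub: 28+16+11+37+20+6 = 118
Hub→P1→P2→P4→P3→P5→Hub: 28+16+18+19+37+16 = 134
Hub→P1→P2→P4→P5→P3→Hub: 28+16+18+20+37+25 = 144
Hub→P1→P2→P5→P3→P4→Hub: 28+16+26+37+19+6 = 132
Hub→P1→P2→P5→P4→P3→Hub: 28+16+26+20+19+25 = 134
Hub→P1→P3→P2→P4→P5→Hub: 28+27+11+18+20+16 = 120
Hub→P1→P3→P2→P5→P4→Hub: 28+27+11+26+20+6 = 118
Hub→P1→P3→P4→P2→P5→Hub: 28+27+19+18+26+16 = 134
Hub→P1→P3→P4→P5→P2→Hub: 28+27+19+20+26+24 = 144
Hub→P1→P3→P5→P2→P4→Hub: 28+27+37+26+18+6 = 142
Hub→P1→P3→P5→P4→P2→Hub: 28+27+37+20+18+24 = 154
Hub→P1→P4→P2→P3→P5→Hub: 28+34+18+11+37+16 = 144
Hub→P1→P4→P2→P5→P3→Hub: 28+34+18+26+37+25 = 168
… (46 more)
Hub→P4→P3→P2→P1→P5→Hub: 6+19+11+16+22+16 = 90  ← best
The minimum is 90.
One optimal route: Hub → P4 → P3 → P2 → P1 → P5 → Hub (or its reverse).

Shortest round trip = 90 m.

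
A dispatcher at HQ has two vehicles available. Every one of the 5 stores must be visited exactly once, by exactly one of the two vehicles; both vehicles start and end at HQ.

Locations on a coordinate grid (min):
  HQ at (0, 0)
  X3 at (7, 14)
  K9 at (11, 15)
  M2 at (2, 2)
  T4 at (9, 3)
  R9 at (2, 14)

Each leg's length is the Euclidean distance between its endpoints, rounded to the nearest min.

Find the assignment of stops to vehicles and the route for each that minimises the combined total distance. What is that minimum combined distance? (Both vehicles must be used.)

50 min — the smallest possible combined total.

Check every non-empty split of the stops between the two vehicles; for each half take its own optimal tour:
  {X3} + {K9, M2, T4, R9}: 32 + 45 = 77
  {K9} + {X3, M2, T4, R9}: 38 + 40 = 78
  {X3, K9} + {M2, T4, R9}: 39 + 37 = 76
  {M2} + {X3, K9, T4, R9}: 6 + 44 = 50
  {X3, M2} + {K9, T4, R9}: 32 + 44 = 76
  {K9, M2} + {X3, T4, R9}: 38 + 39 = 77
  … (15 splits in total)
Best: vehicle 1 HQ → M2 → HQ = 6; vehicle 2 HQ → T4 → K9 → X3 → R9 → HQ = 44; combined 50.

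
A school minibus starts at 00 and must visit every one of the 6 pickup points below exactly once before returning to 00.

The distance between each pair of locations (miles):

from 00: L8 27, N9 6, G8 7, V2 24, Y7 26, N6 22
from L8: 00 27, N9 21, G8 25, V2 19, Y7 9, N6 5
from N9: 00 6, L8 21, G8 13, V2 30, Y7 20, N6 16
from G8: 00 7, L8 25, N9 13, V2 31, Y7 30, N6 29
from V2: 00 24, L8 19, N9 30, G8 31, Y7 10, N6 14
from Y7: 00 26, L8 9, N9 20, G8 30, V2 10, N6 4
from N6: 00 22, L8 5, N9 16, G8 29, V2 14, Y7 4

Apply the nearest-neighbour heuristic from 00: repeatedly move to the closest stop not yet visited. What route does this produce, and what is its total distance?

From 00: distances to unvisited — N9=6, G8=7, N6=22, V2=24, Y7=26, L8=27. Nearest is N9 (6).
From N9: distances to unvisited — G8=13, N6=16, Y7=20, L8=21, V2=30. Nearest is G8 (13).
From G8: distances to unvisited — L8=25, N6=29, Y7=30, V2=31. Nearest is L8 (25).
From L8: distances to unvisited — N6=5, Y7=9, V2=19. Nearest is N6 (5).
From N6: distances to unvisited — Y7=4, V2=14. Nearest is Y7 (4).
From Y7: distances to unvisited — V2=10. Nearest is V2 (10).
Return V2→00: 24.
Total = 6 + 13 + 25 + 5 + 4 + 10 + 24 = 87.

87 miles along 00 → N9 → G8 → L8 → N6 → Y7 → V2 → 00.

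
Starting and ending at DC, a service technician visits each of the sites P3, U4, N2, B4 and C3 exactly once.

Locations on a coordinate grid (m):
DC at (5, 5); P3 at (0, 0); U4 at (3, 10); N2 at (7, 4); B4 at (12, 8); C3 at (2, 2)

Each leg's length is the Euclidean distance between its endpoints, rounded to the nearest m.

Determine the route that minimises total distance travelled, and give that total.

There are 60 distinct closed tours to check (reversals are equivalent).
DC-P3-U4-N2-B4-C3-DC: 7+10+7+6+12+4 = 46
DC-P3-U4-N2-C3-B4-DC: 7+10+7+5+12+8 = 49
DC-P3-U4-B4-N2-C3-DC: 7+10+9+6+5+4 = 41
DC-P3-U4-B4-C3-N2-DC: 7+10+9+12+5+2 = 45
DC-P3-U4-C3-N2-B4-DC: 7+10+8+5+6+8 = 44
DC-P3-U4-C3-B4-N2-DC: 7+10+8+12+6+2 = 45
DC-P3-N2-U4-B4-C3-DC: 7+8+7+9+12+4 = 47
DC-P3-N2-U4-C3-B4-DC: 7+8+7+8+12+8 = 50
DC-P3-N2-B4-U4-C3-DC: 7+8+6+9+8+4 = 42
DC-P3-N2-B4-C3-U4-DC: 7+8+6+12+8+5 = 46
DC-P3-N2-C3-U4-B4-DC: 7+8+5+8+9+8 = 45
DC-P3-N2-C3-B4-U4-DC: 7+8+5+12+9+5 = 46
DC-P3-B4-U4-N2-C3-DC: 7+14+9+7+5+4 = 46
DC-P3-B4-U4-C3-N2-DC: 7+14+9+8+5+2 = 45
… (46 more)
DC-N2-B4-U4-P3-C3-DC: 2+6+9+10+3+4 = 34  ← best
The minimum is 34.
One optimal route: DC → N2 → B4 → U4 → P3 → C3 → DC (or its reverse).

34 m — the shortest possible round trip.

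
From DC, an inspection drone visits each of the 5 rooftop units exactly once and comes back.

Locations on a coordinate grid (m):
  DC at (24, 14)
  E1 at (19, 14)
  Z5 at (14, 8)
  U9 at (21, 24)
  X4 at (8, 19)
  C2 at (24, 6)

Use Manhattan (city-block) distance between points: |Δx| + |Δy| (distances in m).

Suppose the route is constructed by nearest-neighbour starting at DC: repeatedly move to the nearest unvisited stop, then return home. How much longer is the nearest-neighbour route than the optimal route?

Excess over optimum: 16 m.

DC: E1=5, C2=8, U9=13, Z5=16, X4=21 ⇒ E1
E1: Z5=11, U9=12, C2=13, X4=16 ⇒ Z5
Z5: C2=12, X4=17, U9=23 ⇒ C2
C2: U9=21, X4=29 ⇒ U9
U9: X4=18 ⇒ X4
NN route DC → E1 → Z5 → C2 → U9 → X4 → DC costs 88.
Optimal: DC → E1 → U9 → X4 → Z5 → C2 → DC costs 72 (by enumerating all 60 distinct tours).
Excess = 88 − 72 = 16.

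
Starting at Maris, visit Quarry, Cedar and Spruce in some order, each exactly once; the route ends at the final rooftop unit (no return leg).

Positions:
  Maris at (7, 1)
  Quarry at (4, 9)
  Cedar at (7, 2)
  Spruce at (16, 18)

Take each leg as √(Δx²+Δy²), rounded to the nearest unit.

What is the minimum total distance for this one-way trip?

There are 3! = 6 possible orderings.
Maris - Quarry - Cedar - Spruce: 9+8+18 = 35
Maris - Quarry - Spruce - Cedar: 9+15+18 = 42
Maris - Cedar - Quarry - Spruce: 1+8+15 = 24
Maris - Cedar - Spruce - Quarry: 1+18+15 = 34
Maris - Spruce - Quarry - Cedar: 19+15+8 = 42
Maris - Spruce - Cedar - Quarry: 19+18+8 = 45
The minimum is 24.
One shortest path: Maris → Cedar → Quarry → Spruce.

Minimum one-way distance = 24.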